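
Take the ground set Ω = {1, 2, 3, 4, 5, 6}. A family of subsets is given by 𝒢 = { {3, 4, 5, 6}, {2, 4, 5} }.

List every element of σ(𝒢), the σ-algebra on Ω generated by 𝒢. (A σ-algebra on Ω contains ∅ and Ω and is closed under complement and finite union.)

Begin from { {}, {2, 4, 5}, {3, 4, 5, 6}, Ω } (that is, 𝒢 plus ∅ and Ω).
Iteration 1 adds 3:
  {1, 2}  = complement {3, 4, 5, 6}
  {1, 3, 6}  = complement {2, 4, 5}
  {2, 3, 4, 5, 6}  = {2, 4, 5} ∪ {3, 4, 5, 6}
  |family| = 7
Iteration 2 (4 new):
  {1}  = complement {2, 3, 4, 5, 6}
  {1, 2, 3, 6}  = {1, 2} ∪ {1, 3, 6}
  {1, 2, 4, 5}  = {1, 2} ∪ {2, 4, 5}
  {1, 3, 4, 5, 6}  = {1, 3, 6} ∪ {3, 4, 5, 6}
  |family| = 11
Iteration 3: +3 →
  {2}  = complement {1, 3, 4, 5, 6}
  {3, 6}  = complement {1, 2, 4, 5}
  {4, 5}  = complement {1, 2, 3, 6}
  |family| = 14
Iteration 4: +2 →
  {1, 4, 5}  = {4, 5} ∪ {1}
  {2, 3, 6}  = {3, 6} ∪ {2}
  |family| = 16
Iteration 5: already closed under ᶜ and ∪.

Hence σ(𝒢) has 16 members: { {}, {1}, {2}, {1, 2}, {3, 6}, {4, 5}, {1, 3, 6}, {1, 4, 5}, {2, 3, 6}, {2, 4, 5}, {1, 2, 3, 6}, {1, 2, 4, 5}, {3, 4, 5, 6}, {1, 3, 4, 5, 6}, {2, 3, 4, 5, 6}, Ω }.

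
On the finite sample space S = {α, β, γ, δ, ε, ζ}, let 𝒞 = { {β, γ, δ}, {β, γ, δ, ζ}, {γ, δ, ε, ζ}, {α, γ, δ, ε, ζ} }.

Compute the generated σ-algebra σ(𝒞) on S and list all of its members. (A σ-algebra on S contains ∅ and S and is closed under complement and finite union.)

σ(𝒞) = { {}, {α}, {β}, {ε}, {ζ}, {α, β}, {α, ε}, {α, ζ}, {β, ε}, {β, ζ}, {γ, δ}, {ε, ζ}, {α, β, ε}, {α, β, ζ}, {α, γ, δ}, {α, ε, ζ}, {β, γ, δ}, {β, ε, ζ}, {γ, δ, ε}, {γ, δ, ζ}, {α, β, γ, δ}, {α, β, ε, ζ}, {α, γ, δ, ε}, {α, γ, δ, ζ}, {β, γ, δ, ε}, {β, γ, δ, ζ}, {γ, δ, ε, ζ}, {α, β, γ, δ, ε}, {α, β, γ, δ, ζ}, {α, γ, δ, ε, ζ}, {β, γ, δ, ε, ζ}, S }

Derivation:
Seed the family with 𝒞 together with ∅ and S: { {}, {β, γ, δ}, {β, γ, δ, ζ}, {γ, δ, ε, ζ}, {α, γ, δ, ε, ζ}, S }.
Iteration 1 adds 5:
  {β}  = complement {α, γ, δ, ε, ζ}
  {α, β}  = complement {γ, δ, ε, ζ}
  {α, ε}  = complement {β, γ, δ, ζ}
  {α, ε, ζ}  = complement {β, γ, δ}
  {β, γ, δ, ε, ζ}  = {β, γ, δ} ∪ {γ, δ, ε, ζ}
  |family| = 11
Iteration 2 (6 new):
  {α}  = complement {β, γ, δ, ε, ζ}
  {α, β, ε}  = {α, β} ∪ {α, ε}
  {α, β, γ, δ}  = {β, γ, δ} ∪ {α, β}
  {α, β, ε, ζ}  = {α, β} ∪ {α, ε, ζ}
  {α, β, γ, δ, ε}  = {β, γ, δ} ∪ {α, ε}
  {α, β, γ, δ, ζ}  = {α, β} ∪ {β, γ, δ, ζ}
  |family| = 17
Iteration 3. New:
  {ε}  = complement {α, β, γ, δ, ζ}
  {ζ}  = complement {α, β, γ, δ, ε}
  {γ, δ}  = complement {α, β, ε, ζ}
  {ε, ζ}  = complement {α, β, γ, δ}
  {γ, δ, ζ}  = complement {α, β, ε}
  |family| = 22
Iteration 4 adds 10:
  {α, ζ}  = {ζ} ∪ {α}
  {β, ε}  = {β} ∪ {ε}
  {β, ζ}  = {β} ∪ {ζ}
  {α, β, ζ}  = {α, β} ∪ {ζ}
  {α, γ, δ}  = {γ, δ} ∪ {α}
  {β, ε, ζ}  = {ε, ζ} ∪ {β}
  {γ, δ, ε}  = {γ, δ} ∪ {ε}
  {α, γ, δ, ε}  = {γ, δ} ∪ {α, ε}
  {α, γ, δ, ζ}  = {γ, δ, ζ} ∪ {α}
  {β, γ, δ, ε}  = {β, γ, δ} ∪ {ε}
  |family| = 32
Iteration 5: no new sets; the family is a σ-algebra.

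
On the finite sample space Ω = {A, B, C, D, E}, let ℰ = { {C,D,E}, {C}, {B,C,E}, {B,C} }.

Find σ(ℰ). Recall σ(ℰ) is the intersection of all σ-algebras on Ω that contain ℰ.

σ(ℰ) (32 sets): { ∅, {A}, {B}, {C}, {D}, {E}, {A,B}, {A,C}, {A,D}, {A,E}, {B,C}, {B,D}, {B,E}, {C,D}, {C,E}, {D,E}, {A,B,C}, {A,B,D}, {A,B,E}, {A,C,D}, {A,C,E}, {A,D,E}, {B,C,D}, {B,C,E}, {B,D,E}, {C,D,E}, {A,B,C,D}, {A,B,C,E}, {A,B,D,E}, {A,C,D,E}, {B,C,D,E}, Ω }

Trace:
Begin from { ∅, {C}, {B,C}, {B,C,E}, {C,D,E}, Ω } (that is, ℰ plus ∅ and Ω).
Round 1: 5 new —
  {A,B}  = ᶜ of {C,D,E}
  {A,D}  = ᶜ of {B,C,E}
  {A,D,E}  = ᶜ of {B,C}
  {A,B,D,E}  = ᶜ of {C}
  {B,C,D,E}  = {C,D,E} ∪ {B,C,E}
  (now 11)
Round 2: 7 new —
  {A}  = ᶜ of {B,C,D,E}
  {A,B,C}  = {A,B} ∪ {C}
  {A,B,D}  = {A,B} ∪ {A,D}
  {A,C,D}  = {C} ∪ {A,D}
  {A,B,C,D}  = {B,C} ∪ {A,D}
  {A,B,C,E}  = {A,B} ∪ {B,C,E}
  {A,C,D,E}  = {A,D,E} ∪ {C,D,E}
  (now 18)
Round 3: +7 →
  {B}  = ᶜ of {A,C,D,E}
  {D}  = ᶜ of {A,B,C,E}
  {E}  = ᶜ of {A,B,C,D}
  {A,C}  = {C} ∪ {A}
  {B,E}  = ᶜ of {A,C,D}
  {C,E}  = ᶜ of {A,B,D}
  {D,E}  = ᶜ of {A,B,C}
  (now 25)
Round 4 adds 7:
  {A,E}  = {E} ∪ {A}
  {B,D}  = {B} ∪ {D}
  {C,D}  = {C} ∪ {D}
  {A,B,E}  = {B,E} ∪ {A,B}
  {A,C,E}  = {E} ∪ {A,C}
  {B,C,D}  = {B,C} ∪ {D}
  {B,D,E}  = ᶜ of {A,C}
  (now 32)
Round 5: already closed under ᶜ and ∪.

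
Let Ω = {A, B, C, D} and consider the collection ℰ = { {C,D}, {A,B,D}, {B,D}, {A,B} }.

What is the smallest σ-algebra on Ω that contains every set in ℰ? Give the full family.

Seed the family with ℰ together with ∅ and Ω: { {}, {A,B}, {B,D}, {C,D}, {A,B,D}, Ω }.
Iteration 1: +3 →
  {C}  = complement {A,B,D}
  {A,C}  = complement {B,D}
  {B,C,D}  = {C,D} ∪ {B,D}
  — 9 sets.
Iteration 2: 3 new —
  {A}  = complement {B,C,D}
  {A,B,C}  = {A,B} ∪ {C}
  {A,C,D}  = {C,D} ∪ {A,C}
  — 12 sets.
Iteration 3. New:
  {B}  = complement {A,C,D}
  {D}  = complement {A,B,C}
  — 14 sets.
Iteration 4 (2 new):
  {A,D}  = {D} ∪ {A}
  {B,C}  = {C} ∪ {B}
  — 16 sets.
Iteration 5 adds nothing — fixpoint reached.

|σ(ℰ)| = 16.  σ(ℰ) = { {}, {A}, {B}, {C}, {D}, {A,B}, {A,C}, {A,D}, {B,C}, {B,D}, {C,D}, {A,B,C}, {A,B,D}, {A,C,D}, {B,C,D}, Ω }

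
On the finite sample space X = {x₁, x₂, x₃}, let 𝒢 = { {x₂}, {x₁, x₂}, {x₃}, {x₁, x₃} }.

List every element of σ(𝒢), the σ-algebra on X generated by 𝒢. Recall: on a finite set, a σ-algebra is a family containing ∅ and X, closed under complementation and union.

Seed the family with 𝒢 together with ∅ and X: { ∅, {x₂}, {x₃}, {x₁, x₂}, {x₁, x₃}, X }.
Pass 1 (1 new):
  {x₂, x₃}  = {x₃} ∪ {x₂}
  (now 7)
Pass 2. New:
  {x₁}  = X∖{x₂, x₃}
  (now 8)
Pass 3: stable.

Hence σ(𝒢) has 8 members: { ∅, {x₁}, {x₂}, {x₃}, {x₁, x₂}, {x₁, x₃}, {x₂, x₃}, X }.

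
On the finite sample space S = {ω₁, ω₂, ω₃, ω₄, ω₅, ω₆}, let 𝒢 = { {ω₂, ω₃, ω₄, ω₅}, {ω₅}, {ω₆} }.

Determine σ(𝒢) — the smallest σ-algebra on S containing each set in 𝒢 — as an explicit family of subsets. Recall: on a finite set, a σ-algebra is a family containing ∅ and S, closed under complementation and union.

Seed the family with 𝒢 together with ∅ and S: { ∅, {ω₅}, {ω₆}, {ω₂, ω₃, ω₄, ω₅}, S }.
Pass 1 adds 5:
  {ω₁, ω₆}  = {ω₂, ω₃, ω₄, ω₅}ᶜ
  {ω₅, ω₆}  = {ω₅} ∪ {ω₆}
  {ω₁, ω₂, ω₃, ω₄, ω₅}  = {ω₆}ᶜ
  {ω₁, ω₂, ω₃, ω₄, ω₆}  = {ω₅}ᶜ
  {ω₂, ω₃, ω₄, ω₅, ω₆}  = {ω₂, ω₃, ω₄, ω₅} ∪ {ω₆}
  (now 10)
Pass 2 adds 3:
  {ω₁}  = {ω₂, ω₃, ω₄, ω₅, ω₆}ᶜ
  {ω₁, ω₅, ω₆}  = {ω₅, ω₆} ∪ {ω₁, ω₆}
  {ω₁, ω₂, ω₃, ω₄}  = {ω₅, ω₆}ᶜ
  (now 13)
Pass 3 (2 new):
  {ω₁, ω₅}  = {ω₅} ∪ {ω₁}
  {ω₂, ω₃, ω₄}  = {ω₁, ω₅, ω₆}ᶜ
  (now 15)
Pass 4 adds 1:
  {ω₂, ω₃, ω₄, ω₆}  = {ω₁, ω₅}ᶜ
  (now 16)
Pass 5: stable.

Hence σ(𝒢) has 16 members: { ∅, {ω₁}, {ω₅}, {ω₆}, {ω₁, ω₅}, {ω₁, ω₆}, {ω₅, ω₆}, {ω₁, ω₅, ω₆}, {ω₂, ω₃, ω₄}, {ω₁, ω₂, ω₃, ω₄}, {ω₂, ω₃, ω₄, ω₅}, {ω₂, ω₃, ω₄, ω₆}, {ω₁, ω₂, ω₃, ω₄, ω₅}, {ω₁, ω₂, ω₃, ω₄, ω₆}, {ω₂, ω₃, ω₄, ω₅, ω₆}, S }.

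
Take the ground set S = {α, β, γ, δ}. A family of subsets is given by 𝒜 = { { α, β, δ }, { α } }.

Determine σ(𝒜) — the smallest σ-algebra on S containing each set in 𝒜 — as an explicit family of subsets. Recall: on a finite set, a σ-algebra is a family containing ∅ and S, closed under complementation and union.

σ(𝒜) (8 sets): { {  }, { α }, { γ }, { α, γ }, { β, δ }, { α, β, δ }, { β, γ, δ }, S }

Working:
Seed the family with 𝒜 together with ∅ and S: { {  }, { α }, { α, β, δ }, S }.
Iteration 1: +2 →
  { γ }  = S∖{ α, β, δ }
  { β, γ, δ }  = S∖{ α }
  [6 total]
Iteration 2. New:
  { α, γ }  = { γ } ∪ { α }
  [7 total]
Iteration 3 (1 new):
  { β, δ }  = S∖{ α, γ }
  [8 total]
Iteration 4: closed — nothing new.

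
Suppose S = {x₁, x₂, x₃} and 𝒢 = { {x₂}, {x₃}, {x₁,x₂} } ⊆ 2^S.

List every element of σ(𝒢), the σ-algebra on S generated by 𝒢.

σ(𝒢) = { {}, {x₁}, {x₂}, {x₃}, {x₁,x₂}, {x₁,x₃}, {x₂,x₃}, S }

Check:
Seed the family with 𝒢 together with ∅ and S: { {}, {x₂}, {x₃}, {x₁,x₂}, S }.
Round 1: 2 new —
  {x₁,x₃}  = ᶜ of {x₂}
  {x₂,x₃}  = {x₃} ∪ {x₂}
  — 7 sets.
Round 2: 1 new —
  {x₁}  = ᶜ of {x₂,x₃}
  — 8 sets.
Round 3 adds nothing — fixpoint reached.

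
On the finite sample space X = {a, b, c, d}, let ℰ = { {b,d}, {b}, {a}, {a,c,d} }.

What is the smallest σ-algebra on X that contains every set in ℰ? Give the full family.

σ(ℰ) (16 sets): { ∅, {a}, {b}, {c}, {d}, {a,b}, {a,c}, {a,d}, {b,c}, {b,d}, {c,d}, {a,b,c}, {a,b,d}, {a,c,d}, {b,c,d}, X }

Derivation:
Start: ℰ ∪ {∅, X} = { ∅, {a}, {b}, {b,d}, {a,c,d}, X }.
Pass 1 adds 4:
  {a,b}  = {b} ∪ {a}
  {a,c}  = {b,d}ᶜ
  {a,b,d}  = {b,d} ∪ {a}
  {b,c,d}  = {a}ᶜ
Pass 2 adds 3:
  {c}  = {a,b,d}ᶜ
  {c,d}  = {a,b}ᶜ
  {a,b,c}  = {a,b} ∪ {a,c}
Pass 3 adds 2:
  {d}  = {a,b,c}ᶜ
  {b,c}  = {c} ∪ {b}
Pass 4: +1 →
  {a,d}  = {b,c}ᶜ
Pass 5: already closed under ᶜ and ∪.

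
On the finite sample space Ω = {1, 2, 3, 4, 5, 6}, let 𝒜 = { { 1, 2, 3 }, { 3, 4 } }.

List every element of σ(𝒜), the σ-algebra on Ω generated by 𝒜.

σ(𝒜) (16 sets): { {  }, { 3 }, { 4 }, { 1, 2 }, { 3, 4 }, { 5, 6 }, { 1, 2, 3 }, { 1, 2, 4 }, { 3, 5, 6 }, { 4, 5, 6 }, { 1, 2, 3, 4 }, { 1, 2, 5, 6 }, { 3, 4, 5, 6 }, { 1, 2, 3, 5, 6 }, { 1, 2, 4, 5, 6 }, Ω }

Working:
Initial family (4 sets): { {  }, { 3, 4 }, { 1, 2, 3 }, Ω }.
Round 1 adds 3:
  { 4, 5, 6 }  = Ω∖{ 1, 2, 3 }
  { 1, 2, 3, 4 }  = { 3, 4 } ∪ { 1, 2, 3 }
  { 1, 2, 5, 6 }  = Ω∖{ 3, 4 }
  [7 total]
Round 2: 4 new —
  { 5, 6 }  = Ω∖{ 1, 2, 3, 4 }
  { 3, 4, 5, 6 }  = { 3, 4 } ∪ { 4, 5, 6 }
  { 1, 2, 3, 5, 6 }  = { 1, 2, 3 } ∪ { 1, 2, 5, 6 }
  { 1, 2, 4, 5, 6 }  = { 4, 5, 6 } ∪ { 1, 2, 5, 6 }
  [11 total]
Round 3: +3 →
  { 3 }  = Ω∖{ 1, 2, 4, 5, 6 }
  { 4 }  = Ω∖{ 1, 2, 3, 5, 6 }
  { 1, 2 }  = Ω∖{ 3, 4, 5, 6 }
  [14 total]
Round 4: 2 new —
  { 1, 2, 4 }  = { 1, 2 } ∪ { 4 }
  { 3, 5, 6 }  = { 3 } ∪ { 5, 6 }
  [16 total]
Round 5: stable.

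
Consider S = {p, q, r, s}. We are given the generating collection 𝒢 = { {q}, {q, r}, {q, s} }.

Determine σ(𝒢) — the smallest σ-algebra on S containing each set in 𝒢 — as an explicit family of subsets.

Answer: σ(𝒢) = { {}, {p}, {q}, {r}, {s}, {p, q}, {p, r}, {p, s}, {q, r}, {q, s}, {r, s}, {p, q, r}, {p, q, s}, {p, r, s}, {q, r, s}, S }

Trace:
Take S₀ = 𝒢 ∪ {∅, S} = { {}, {q}, {q, r}, {q, s}, S }.
Iteration 1 (4 new):
  {p, r}  = complement {q, s}
  {p, s}  = complement {q, r}
  {p, r, s}  = complement {q}
  {q, r, s}  = {q, r} ∪ {q, s}
  |family| = 9
Iteration 2 (3 new):
  {p}  = complement {q, r, s}
  {p, q, r}  = {q} ∪ {p, r}
  {p, q, s}  = {q} ∪ {p, s}
  |family| = 12
Iteration 3 (3 new):
  {r}  = complement {p, q, s}
  {s}  = complement {p, q, r}
  {p, q}  = {q} ∪ {p}
  |family| = 15
Iteration 4: +1 →
  {r, s}  = complement {p, q}
  |family| = 16
Iteration 5: already closed under ᶜ and ∪.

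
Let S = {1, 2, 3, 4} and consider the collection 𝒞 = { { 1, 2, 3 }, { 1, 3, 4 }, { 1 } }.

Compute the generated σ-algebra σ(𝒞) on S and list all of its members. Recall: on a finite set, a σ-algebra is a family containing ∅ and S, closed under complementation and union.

σ(𝒞) = { {}, { 1 }, { 2 }, { 3 }, { 4 }, { 1, 2 }, { 1, 3 }, { 1, 4 }, { 2, 3 }, { 2, 4 }, { 3, 4 }, { 1, 2, 3 }, { 1, 2, 4 }, { 1, 3, 4 }, { 2, 3, 4 }, S }

Trace:
Seed the family with 𝒞 together with ∅ and S: { {}, { 1 }, { 1, 2, 3 }, { 1, 3, 4 }, S }.
Pass 1: 3 new —
  { 2 }  = complement { 1, 3, 4 }
  { 4 }  = complement { 1, 2, 3 }
  { 2, 3, 4 }  = complement { 1 }
  |family| = 8
Pass 2 (3 new):
  { 1, 2 }  = { 2 } ∪ { 1 }
  { 1, 4 }  = { 4 } ∪ { 1 }
  { 2, 4 }  = { 4 } ∪ { 2 }
  |family| = 11
Pass 3: 4 new —
  { 1, 3 }  = complement { 2, 4 }
  { 2, 3 }  = complement { 1, 4 }
  { 3, 4 }  = complement { 1, 2 }
  { 1, 2, 4 }  = { 1, 4 } ∪ { 1, 2 }
  |family| = 15
Pass 4 adds 1:
  { 3 }  = complement { 1, 2, 4 }
  |family| = 16
Pass 5: no new sets; the family is a σ-algebra.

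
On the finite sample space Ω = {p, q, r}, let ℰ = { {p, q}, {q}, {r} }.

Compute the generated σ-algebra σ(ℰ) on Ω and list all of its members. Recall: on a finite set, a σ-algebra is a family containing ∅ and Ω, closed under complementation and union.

Seed the family with ℰ together with ∅ and Ω: { ∅, {q}, {r}, {p, q}, Ω }.
Step 1 adds 2:
  {p, r}  = {q}ᶜ
  {q, r}  = {r} ∪ {q}
  (now 7)
Step 2 (1 new):
  {p}  = {q, r}ᶜ
  (now 8)
Step 3: closed — nothing new.

|σ(ℰ)| = 8.  σ(ℰ) = { ∅, {p}, {q}, {r}, {p, q}, {p, r}, {q, r}, Ω }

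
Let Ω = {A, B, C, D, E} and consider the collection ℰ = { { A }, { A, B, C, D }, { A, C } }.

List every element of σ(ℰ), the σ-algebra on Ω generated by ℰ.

|σ(ℰ)| = 16.  σ(ℰ) = { {}, { A }, { C }, { E }, { A, C }, { A, E }, { B, D }, { C, E }, { A, B, D }, { A, C, E }, { B, C, D }, { B, D, E }, { A, B, C, D }, { A, B, D, E }, { B, C, D, E }, Ω }

Check:
Start: ℰ ∪ {∅, Ω} = { {}, { A }, { A, C }, { A, B, C, D }, Ω }.
Pass 1: +3 →
  { E }  = ᶜ of { A, B, C, D }
  { B, D, E }  = ᶜ of { A, C }
  { B, C, D, E }  = ᶜ of { A }
  |family| = 8
Pass 2. New:
  { A, E }  = { E } ∪ { A }
  { A, C, E }  = { A, C } ∪ { E }
  { A, B, D, E }  = { B, D, E } ∪ { A }
  |family| = 11
Pass 3: +3 →
  { C }  = ᶜ of { A, B, D, E }
  { B, D }  = ᶜ of { A, C, E }
  { B, C, D }  = ᶜ of { A, E }
  |family| = 14
Pass 4. New:
  { C, E }  = { C } ∪ { E }
  { A, B, D }  = { B, D } ∪ { A }
  |family| = 16
Pass 5: stable.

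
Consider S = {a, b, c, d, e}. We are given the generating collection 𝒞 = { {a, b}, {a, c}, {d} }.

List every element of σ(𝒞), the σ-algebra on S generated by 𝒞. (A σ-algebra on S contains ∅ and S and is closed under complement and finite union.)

Begin from { ∅, {d}, {a, b}, {a, c}, S } (that is, 𝒞 plus ∅ and S).
Iteration 1: +6 →
  {a, b, c}  = {a, b} ∪ {a, c}
  {a, b, d}  = {a, b} ∪ {d}
  {a, c, d}  = {a, c} ∪ {d}
  {b, d, e}  = S∖{a, c}
  {c, d, e}  = S∖{a, b}
  {a, b, c, e}  = S∖{d}
  — 11 sets.
Iteration 2. New:
  {b, e}  = S∖{a, c, d}
  {c, e}  = S∖{a, b, d}
  {d, e}  = S∖{a, b, c}
  {a, b, c, d}  = {a, b, c} ∪ {a, b, d}
  {a, b, d, e}  = {a, b} ∪ {b, d, e}
  {a, c, d, e}  = {c, d, e} ∪ {a, c, d}
  {b, c, d, e}  = {c, d, e} ∪ {b, d, e}
  — 18 sets.
Iteration 3 (7 new):
  {a}  = S∖{b, c, d, e}
  {b}  = S∖{a, c, d, e}
  {c}  = S∖{a, b, d, e}
  {e}  = S∖{a, b, c, d}
  {a, b, e}  = {b, e} ∪ {a, b}
  {a, c, e}  = {a, c} ∪ {c, e}
  {b, c, e}  = {b, e} ∪ {c, e}
  — 25 sets.
Iteration 4: +6 →
  {a, d}  = S∖{b, c, e}
  {a, e}  = {e} ∪ {a}
  {b, c}  = {b} ∪ {c}
  {b, d}  = S∖{a, c, e}
  {c, d}  = S∖{a, b, e}
  {a, d, e}  = {d, e} ∪ {a}
  — 31 sets.
Iteration 5: 1 new —
  {b, c, d}  = S∖{a, e}
  — 32 sets.
Iteration 6: already closed under ᶜ and ∪.

|σ(𝒞)| = 32.  σ(𝒞) = { ∅, {a}, {b}, {c}, {d}, {e}, {a, b}, {a, c}, {a, d}, {a, e}, {b, c}, {b, d}, {b, e}, {c, d}, {c, e}, {d, e}, {a, b, c}, {a, b, d}, {a, b, e}, {a, c, d}, {a, c, e}, {a, d, e}, {b, c, d}, {b, c, e}, {b, d, e}, {c, d, e}, {a, b, c, d}, {a, b, c, e}, {a, b, d, e}, {a, c, d, e}, {b, c, d, e}, S }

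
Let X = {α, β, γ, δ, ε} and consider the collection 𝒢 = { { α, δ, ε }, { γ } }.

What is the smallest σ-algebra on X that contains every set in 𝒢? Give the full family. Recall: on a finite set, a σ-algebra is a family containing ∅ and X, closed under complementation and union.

Take S₀ = 𝒢 ∪ {∅, X} = { {}, { γ }, { α, δ, ε }, X }.
Step 1 adds 3:
  { β, γ }  = ᶜ of { α, δ, ε }
  { α, β, δ, ε }  = ᶜ of { γ }
  { α, γ, δ, ε }  = { γ } ∪ { α, δ, ε }
  (now 7)
Step 2: 1 new —
  { β }  = ᶜ of { α, γ, δ, ε }
  (now 8)
Step 3: already closed under ᶜ and ∪.

Hence σ(𝒢) has 8 members: { {}, { β }, { γ }, { β, γ }, { α, δ, ε }, { α, β, δ, ε }, { α, γ, δ, ε }, X }.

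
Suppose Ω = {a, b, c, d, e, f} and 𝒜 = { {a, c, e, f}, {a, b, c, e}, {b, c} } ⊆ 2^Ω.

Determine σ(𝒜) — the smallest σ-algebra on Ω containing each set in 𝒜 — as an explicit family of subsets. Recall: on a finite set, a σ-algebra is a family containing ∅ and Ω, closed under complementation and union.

Answer: σ(𝒜) = { {}, {b}, {c}, {d}, {f}, {a, e}, {b, c}, {b, d}, {b, f}, {c, d}, {c, f}, {d, f}, {a, b, e}, {a, c, e}, {a, d, e}, {a, e, f}, {b, c, d}, {b, c, f}, {b, d, f}, {c, d, f}, {a, b, c, e}, {a, b, d, e}, {a, b, e, f}, {a, c, d, e}, {a, c, e, f}, {a, d, e, f}, {b, c, d, f}, {a, b, c, d, e}, {a, b, c, e, f}, {a, b, d, e, f}, {a, c, d, e, f}, Ω }

Working:
Start: 𝒜 ∪ {∅, Ω} = { {}, {b, c}, {a, b, c, e}, {a, c, e, f}, Ω }.
Round 1: +4 →
  {b, d}  = ᶜ of {a, c, e, f}
  {d, f}  = ᶜ of {a, b, c, e}
  {a, d, e, f}  = ᶜ of {b, c}
  {a, b, c, e, f}  = {a, c, e, f} ∪ {b, c}
  [9 total]
Round 2: 7 new —
  {d}  = ᶜ of {a, b, c, e, f}
  {b, c, d}  = {b, c} ∪ {b, d}
  {b, d, f}  = {d, f} ∪ {b, d}
  {b, c, d, f}  = {b, c} ∪ {d, f}
  {a, b, c, d, e}  = {a, b, c, e} ∪ {b, d}
  {a, b, d, e, f}  = {a, d, e, f} ∪ {b, d}
  {a, c, d, e, f}  = {a, c, e, f} ∪ {a, d, e, f}
  [16 total]
Round 3 adds 6:
  {b}  = ᶜ of {a, c, d, e, f}
  {c}  = ᶜ of {a, b, d, e, f}
  {f}  = ᶜ of {a, b, c, d, e}
  {a, e}  = ᶜ of {b, c, d, f}
  {a, c, e}  = ᶜ of {b, d, f}
  {a, e, f}  = ᶜ of {b, c, d}
  [22 total]
Round 4 (10 new):
  {b, f}  = {b} ∪ {f}
  {c, d}  = {c} ∪ {d}
  {c, f}  = {f} ∪ {c}
  {a, b, e}  = {b} ∪ {a, e}
  {a, d, e}  = {a, e} ∪ {d}
  {b, c, f}  = {f} ∪ {b, c}
  {c, d, f}  = {c} ∪ {d, f}
  {a, b, d, e}  = {a, e} ∪ {b, d}
  {a, b, e, f}  = {b} ∪ {a, e, f}
  {a, c, d, e}  = {a, c, e} ∪ {d}
  [32 total]
After Round 5 the family is unchanged; done.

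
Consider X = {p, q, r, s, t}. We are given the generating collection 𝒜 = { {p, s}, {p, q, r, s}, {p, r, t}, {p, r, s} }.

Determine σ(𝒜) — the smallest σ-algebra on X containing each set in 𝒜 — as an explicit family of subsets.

|σ(𝒜)| = 32.  σ(𝒜) = { {}, {p}, {q}, {r}, {s}, {t}, {p, q}, {p, r}, {p, s}, {p, t}, {q, r}, {q, s}, {q, t}, {r, s}, {r, t}, {s, t}, {p, q, r}, {p, q, s}, {p, q, t}, {p, r, s}, {p, r, t}, {p, s, t}, {q, r, s}, {q, r, t}, {q, s, t}, {r, s, t}, {p, q, r, s}, {p, q, r, t}, {p, q, s, t}, {p, r, s, t}, {q, r, s, t}, X }

Trace:
Start: 𝒜 ∪ {∅, X} = { {}, {p, s}, {p, r, s}, {p, r, t}, {p, q, r, s}, X }.
Round 1. New:
  {t}  = X∖{p, q, r, s}
  {q, s}  = X∖{p, r, t}
  {q, t}  = X∖{p, r, s}
  {q, r, t}  = X∖{p, s}
  {p, r, s, t}  = {p, r, s} ∪ {p, r, t}
  |family| = 11
Round 2: +7 →
  {q}  = X∖{p, r, s, t}
  {p, q, s}  = {p, s} ∪ {q, s}
  {p, s, t}  = {t} ∪ {p, s}
  {q, s, t}  = {q, t} ∪ {q, s}
  {p, q, r, t}  = {q, t} ∪ {p, r, t}
  {p, q, s, t}  = {q, t} ∪ {p, s}
  {q, r, s, t}  = {q, r, t} ∪ {q, s}
  |family| = 18
Round 3: +6 →
  {p}  = X∖{q, r, s, t}
  {r}  = X∖{p, q, s, t}
  {s}  = X∖{p, q, r, t}
  {p, r}  = X∖{q, s, t}
  {q, r}  = X∖{p, s, t}
  {r, t}  = X∖{p, q, s}
  |family| = 24
Round 4 (8 new):
  {p, q}  = {q} ∪ {p}
  {p, t}  = {t} ∪ {p}
  {r, s}  = {r} ∪ {s}
  {s, t}  = {t} ∪ {s}
  {p, q, r}  = {q} ∪ {p, r}
  {p, q, t}  = {q, t} ∪ {p}
  {q, r, s}  = {r} ∪ {q, s}
  {r, s, t}  = {s} ∪ {r, t}
  |family| = 32
Round 5: no new sets; the family is a σ-algebra.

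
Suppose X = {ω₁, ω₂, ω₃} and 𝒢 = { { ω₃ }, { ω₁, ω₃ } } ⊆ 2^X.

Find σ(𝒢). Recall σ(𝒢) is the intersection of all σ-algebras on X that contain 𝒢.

Begin from { {}, { ω₃ }, { ω₁, ω₃ }, X } (that is, 𝒢 plus ∅ and X).
Iteration 1 (2 new):
  { ω₂ }  = complement { ω₁, ω₃ }
  { ω₁, ω₂ }  = complement { ω₃ }
  |family| = 6
Iteration 2: 1 new —
  { ω₂, ω₃ }  = { ω₃ } ∪ { ω₂ }
  |family| = 7
Iteration 3 (1 new):
  { ω₁ }  = complement { ω₂, ω₃ }
  |family| = 8
Iteration 4: stable.

|σ(𝒢)| = 8.  σ(𝒢) = { {}, { ω₁ }, { ω₂ }, { ω₃ }, { ω₁, ω₂ }, { ω₁, ω₃ }, { ω₂, ω₃ }, X }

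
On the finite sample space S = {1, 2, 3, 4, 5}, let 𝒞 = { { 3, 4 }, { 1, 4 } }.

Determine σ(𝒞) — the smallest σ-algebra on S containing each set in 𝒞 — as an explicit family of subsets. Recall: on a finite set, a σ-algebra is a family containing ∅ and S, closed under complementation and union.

|σ(𝒞)| = 16.  σ(𝒞) = { {}, { 1 }, { 3 }, { 4 }, { 1, 3 }, { 1, 4 }, { 2, 5 }, { 3, 4 }, { 1, 2, 5 }, { 1, 3, 4 }, { 2, 3, 5 }, { 2, 4, 5 }, { 1, 2, 3, 5 }, { 1, 2, 4, 5 }, { 2, 3, 4, 5 }, S }

Derivation:
Start: 𝒞 ∪ {∅, S} = { {}, { 1, 4 }, { 3, 4 }, S }.
Iteration 1: +3 →
  { 1, 2, 5 }  = ᶜ of { 3, 4 }
  { 1, 3, 4 }  = { 3, 4 } ∪ { 1, 4 }
  { 2, 3, 5 }  = ᶜ of { 1, 4 }
  (now 7)
Iteration 2: +4 →
  { 2, 5 }  = ᶜ of { 1, 3, 4 }
  { 1, 2, 3, 5 }  = { 1, 2, 5 } ∪ { 2, 3, 5 }
  { 1, 2, 4, 5 }  = { 1, 2, 5 } ∪ { 1, 4 }
  { 2, 3, 4, 5 }  = { 3, 4 } ∪ { 2, 3, 5 }
  (now 11)
Iteration 3. New:
  { 1 }  = ᶜ of { 2, 3, 4, 5 }
  { 3 }  = ᶜ of { 1, 2, 4, 5 }
  { 4 }  = ᶜ of { 1, 2, 3, 5 }
  (now 14)
Iteration 4 adds 2:
  { 1, 3 }  = { 3 } ∪ { 1 }
  { 2, 4, 5 }  = { 2, 5 } ∪ { 4 }
  (now 16)
Iteration 5 adds nothing — fixpoint reached.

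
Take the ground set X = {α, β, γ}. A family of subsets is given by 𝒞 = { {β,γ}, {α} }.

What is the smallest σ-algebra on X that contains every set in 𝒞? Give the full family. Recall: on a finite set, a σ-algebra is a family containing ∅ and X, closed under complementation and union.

|σ(𝒞)| = 4.  σ(𝒞) = { {}, {α}, {β,γ}, X }

Derivation:
Initial family (4 sets): { {}, {α}, {β,γ}, X }.
Step 1: no new sets; the family is a σ-algebra.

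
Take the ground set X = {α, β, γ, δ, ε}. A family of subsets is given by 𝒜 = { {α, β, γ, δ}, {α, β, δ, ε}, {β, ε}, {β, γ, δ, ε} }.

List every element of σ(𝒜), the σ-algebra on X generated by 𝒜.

σ(𝒜) (32 sets): { {}, {α}, {β}, {γ}, {δ}, {ε}, {α, β}, {α, γ}, {α, δ}, {α, ε}, {β, γ}, {β, δ}, {β, ε}, {γ, δ}, {γ, ε}, {δ, ε}, {α, β, γ}, {α, β, δ}, {α, β, ε}, {α, γ, δ}, {α, γ, ε}, {α, δ, ε}, {β, γ, δ}, {β, γ, ε}, {β, δ, ε}, {γ, δ, ε}, {α, β, γ, δ}, {α, β, γ, ε}, {α, β, δ, ε}, {α, γ, δ, ε}, {β, γ, δ, ε}, X }

Check:
Take S₀ = 𝒜 ∪ {∅, X} = { {}, {β, ε}, {α, β, γ, δ}, {α, β, δ, ε}, {β, γ, δ, ε}, X }.
Step 1. New:
  {α}  = {β, γ, δ, ε}ᶜ
  {γ}  = {α, β, δ, ε}ᶜ
  {ε}  = {α, β, γ, δ}ᶜ
  {α, γ, δ}  = {β, ε}ᶜ
  [10 total]
Step 2: +6 →
  {α, γ}  = {γ} ∪ {α}
  {α, ε}  = {ε} ∪ {α}
  {γ, ε}  = {ε} ∪ {γ}
  {α, β, ε}  = {β, ε} ∪ {α}
  {β, γ, ε}  = {β, ε} ∪ {γ}
  {α, γ, δ, ε}  = {ε} ∪ {α, γ, δ}
  [16 total]
Step 3 adds 8:
  {β}  = {α, γ, δ, ε}ᶜ
  {α, δ}  = {β, γ, ε}ᶜ
  {γ, δ}  = {α, β, ε}ᶜ
  {α, β, δ}  = {γ, ε}ᶜ
  {α, γ, ε}  = {γ} ∪ {α, ε}
  {β, γ, δ}  = {α, ε}ᶜ
  {β, δ, ε}  = {α, γ}ᶜ
  {α, β, γ, ε}  = {γ} ∪ {α, β, ε}
  [24 total]
Step 4: 7 new —
  {δ}  = {α, β, γ, ε}ᶜ
  {α, β}  = {β} ∪ {α}
  {β, γ}  = {β} ∪ {γ}
  {β, δ}  = {α, γ, ε}ᶜ
  {α, β, γ}  = {β} ∪ {α, γ}
  {α, δ, ε}  = {ε} ∪ {α, δ}
  {γ, δ, ε}  = {γ, δ} ∪ {ε}
  [31 total]
Step 5. New:
  {δ, ε}  = {α, β, γ}ᶜ
  [32 total]
Step 6: already closed under ᶜ and ∪.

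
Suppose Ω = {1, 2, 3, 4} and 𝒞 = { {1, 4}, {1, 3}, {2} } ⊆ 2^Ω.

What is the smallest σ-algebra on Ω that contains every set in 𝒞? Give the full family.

Begin from { ∅, {2}, {1, 3}, {1, 4}, Ω } (that is, 𝒞 plus ∅ and Ω).
Step 1. New:
  {2, 3}  = ᶜ of {1, 4}
  {2, 4}  = ᶜ of {1, 3}
  {1, 2, 3}  = {1, 3} ∪ {2}
  {1, 2, 4}  = {1, 4} ∪ {2}
  {1, 3, 4}  = ᶜ of {2}
  |family| = 10
Step 2: 3 new —
  {3}  = ᶜ of {1, 2, 4}
  {4}  = ᶜ of {1, 2, 3}
  {2, 3, 4}  = {2, 3} ∪ {2, 4}
  |family| = 13
Step 3 (2 new):
  {1}  = ᶜ of {2, 3, 4}
  {3, 4}  = {3} ∪ {4}
  |family| = 15
Step 4 (1 new):
  {1, 2}  = ᶜ of {3, 4}
  |family| = 16
Step 5: already closed under ᶜ and ∪.

σ(𝒞) = { ∅, {1}, {2}, {3}, {4}, {1, 2}, {1, 3}, {1, 4}, {2, 3}, {2, 4}, {3, 4}, {1, 2, 3}, {1, 2, 4}, {1, 3, 4}, {2, 3, 4}, Ω }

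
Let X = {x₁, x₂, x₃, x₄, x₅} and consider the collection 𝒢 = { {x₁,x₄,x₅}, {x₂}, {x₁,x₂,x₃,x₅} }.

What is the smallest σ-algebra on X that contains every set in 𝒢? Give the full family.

σ(𝒢) = { {}, {x₂}, {x₃}, {x₄}, {x₁,x₅}, {x₂,x₃}, {x₂,x₄}, {x₃,x₄}, {x₁,x₂,x₅}, {x₁,x₃,x₅}, {x₁,x₄,x₅}, {x₂,x₃,x₄}, {x₁,x₂,x₃,x₅}, {x₁,x₂,x₄,x₅}, {x₁,x₃,x₄,x₅}, X }

Working:
Take S₀ = 𝒢 ∪ {∅, X} = { {}, {x₂}, {x₁,x₄,x₅}, {x₁,x₂,x₃,x₅}, X }.
Pass 1 (4 new):
  {x₄}  = X∖{x₁,x₂,x₃,x₅}
  {x₂,x₃}  = X∖{x₁,x₄,x₅}
  {x₁,x₂,x₄,x₅}  = {x₁,x₄,x₅} ∪ {x₂}
  {x₁,x₃,x₄,x₅}  = X∖{x₂}
  — 9 sets.
Pass 2: +3 →
  {x₃}  = X∖{x₁,x₂,x₄,x₅}
  {x₂,x₄}  = {x₂} ∪ {x₄}
  {x₂,x₃,x₄}  = {x₂,x₃} ∪ {x₄}
  — 12 sets.
Pass 3: +3 →
  {x₁,x₅}  = X∖{x₂,x₃,x₄}
  {x₃,x₄}  = {x₃} ∪ {x₄}
  {x₁,x₃,x₅}  = X∖{x₂,x₄}
  — 15 sets.
Pass 4 adds 1:
  {x₁,x₂,x₅}  = X∖{x₃,x₄}
  — 16 sets.
Pass 5 adds nothing — fixpoint reached.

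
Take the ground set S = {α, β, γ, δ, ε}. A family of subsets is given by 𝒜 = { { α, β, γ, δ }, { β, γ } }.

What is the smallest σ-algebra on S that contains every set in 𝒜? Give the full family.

σ(𝒜) (8 sets): { ∅, { ε }, { α, δ }, { β, γ }, { α, δ, ε }, { β, γ, ε }, { α, β, γ, δ }, S }

Trace:
Initial family (4 sets): { ∅, { β, γ }, { α, β, γ, δ }, S }.
Pass 1 adds 2:
  { ε }  = { α, β, γ, δ }ᶜ
  { α, δ, ε }  = { β, γ }ᶜ
  (now 6)
Pass 2. New:
  { β, γ, ε }  = { β, γ } ∪ { ε }
  (now 7)
Pass 3 (1 new):
  { α, δ }  = { β, γ, ε }ᶜ
  (now 8)
Pass 4: already closed under ᶜ and ∪.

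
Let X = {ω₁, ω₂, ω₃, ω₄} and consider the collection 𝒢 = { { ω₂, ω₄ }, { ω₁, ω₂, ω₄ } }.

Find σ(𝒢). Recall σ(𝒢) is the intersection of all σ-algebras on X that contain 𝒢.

σ(𝒢) (8 sets): { ∅, { ω₁ }, { ω₃ }, { ω₁, ω₃ }, { ω₂, ω₄ }, { ω₁, ω₂, ω₄ }, { ω₂, ω₃, ω₄ }, X }

Working:
Begin from { ∅, { ω₂, ω₄ }, { ω₁, ω₂, ω₄ }, X } (that is, 𝒢 plus ∅ and X).
Iteration 1: +2 →
  { ω₃ }  = { ω₁, ω₂, ω₄ }ᶜ
  { ω₁, ω₃ }  = { ω₂, ω₄ }ᶜ
  (now 6)
Iteration 2: +1 →
  { ω₂, ω₃, ω₄ }  = { ω₃ } ∪ { ω₂, ω₄ }
  (now 7)
Iteration 3. New:
  { ω₁ }  = { ω₂, ω₃, ω₄ }ᶜ
  (now 8)
Iteration 4: no new sets; the family is a σ-algebra.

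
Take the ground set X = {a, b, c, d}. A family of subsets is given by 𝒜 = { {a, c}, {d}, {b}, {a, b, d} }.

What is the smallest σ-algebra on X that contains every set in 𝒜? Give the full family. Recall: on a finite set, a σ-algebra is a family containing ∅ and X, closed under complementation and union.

Seed the family with 𝒜 together with ∅ and X: { {}, {b}, {d}, {a, c}, {a, b, d}, X }.
Pass 1. New:
  {c}  = X∖{a, b, d}
  {b, d}  = X∖{a, c}
  {a, b, c}  = X∖{d}
  {a, c, d}  = X∖{b}
  |family| = 10
Pass 2 (3 new):
  {b, c}  = {b} ∪ {c}
  {c, d}  = {c} ∪ {d}
  {b, c, d}  = {c} ∪ {b, d}
  |family| = 13
Pass 3. New:
  {a}  = X∖{b, c, d}
  {a, b}  = X∖{c, d}
  {a, d}  = X∖{b, c}
  |family| = 16
Pass 4: closed — nothing new.

σ(𝒜) = { {}, {a}, {b}, {c}, {d}, {a, b}, {a, c}, {a, d}, {b, c}, {b, d}, {c, d}, {a, b, c}, {a, b, d}, {a, c, d}, {b, c, d}, X }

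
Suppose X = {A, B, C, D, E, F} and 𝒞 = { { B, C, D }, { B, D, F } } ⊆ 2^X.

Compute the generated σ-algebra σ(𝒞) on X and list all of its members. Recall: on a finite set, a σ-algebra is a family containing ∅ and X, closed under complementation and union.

σ(𝒞) (16 sets): { {  }, { C }, { F }, { A, E }, { B, D }, { C, F }, { A, C, E }, { A, E, F }, { B, C, D }, { B, D, F }, { A, B, D, E }, { A, C, E, F }, { B, C, D, F }, { A, B, C, D, E }, { A, B, D, E, F }, X }

Working:
Take S₀ = 𝒞 ∪ {∅, X} = { {  }, { B, C, D }, { B, D, F }, X }.
Iteration 1: +3 →
  { A, C, E }  = X∖{ B, D, F }
  { A, E, F }  = X∖{ B, C, D }
  { B, C, D, F }  = { B, D, F } ∪ { B, C, D }
  |family| = 7
Iteration 2: +4 →
  { A, E }  = X∖{ B, C, D, F }
  { A, C, E, F }  = { A, E, F } ∪ { A, C, E }
  { A, B, C, D, E }  = { B, C, D } ∪ { A, C, E }
  { A, B, D, E, F }  = { B, D, F } ∪ { A, E, F }
  |family| = 11
Iteration 3: 3 new —
  { C }  = X∖{ A, B, D, E, F }
  { F }  = X∖{ A, B, C, D, E }
  { B, D }  = X∖{ A, C, E, F }
  |family| = 14
Iteration 4 (2 new):
  { C, F }  = { C } ∪ { F }
  { A, B, D, E }  = { A, E } ∪ { B, D }
  |family| = 16
Iteration 5 adds nothing — fixpoint reached.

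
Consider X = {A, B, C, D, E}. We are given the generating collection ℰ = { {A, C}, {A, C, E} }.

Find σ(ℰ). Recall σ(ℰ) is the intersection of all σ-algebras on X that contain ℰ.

Start: ℰ ∪ {∅, X} = { {}, {A, C}, {A, C, E}, X }.
Round 1 (2 new):
  {B, D}  = complement {A, C, E}
  {B, D, E}  = complement {A, C}
  [6 total]
Round 2. New:
  {A, B, C, D}  = {A, C} ∪ {B, D}
  [7 total]
Round 3: +1 →
  {E}  = complement {A, B, C, D}
  [8 total]
Round 4: stable.

Therefore σ(ℰ) = { {}, {E}, {A, C}, {B, D}, {A, C, E}, {B, D, E}, {A, B, C, D}, X } (|σ(ℰ)| = 8).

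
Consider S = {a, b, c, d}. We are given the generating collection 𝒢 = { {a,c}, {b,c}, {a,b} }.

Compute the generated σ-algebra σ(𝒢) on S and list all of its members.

|σ(𝒢)| = 16.  σ(𝒢) = { ∅, {a}, {b}, {c}, {d}, {a,b}, {a,c}, {a,d}, {b,c}, {b,d}, {c,d}, {a,b,c}, {a,b,d}, {a,c,d}, {b,c,d}, S }

Derivation:
Seed the family with 𝒢 together with ∅ and S: { ∅, {a,b}, {a,c}, {b,c}, S }.
Pass 1 (4 new):
  {a,d}  = S∖{b,c}
  {b,d}  = S∖{a,c}
  {c,d}  = S∖{a,b}
  {a,b,c}  = {b,c} ∪ {a,b}
  [9 total]
Pass 2 adds 4:
  {d}  = S∖{a,b,c}
  {a,b,d}  = {a,b} ∪ {a,d}
  {a,c,d}  = {c,d} ∪ {a,d}
  {b,c,d}  = {c,d} ∪ {b,c}
  [13 total]
Pass 3 adds 3:
  {a}  = S∖{b,c,d}
  {b}  = S∖{a,c,d}
  {c}  = S∖{a,b,d}
  [16 total]
Pass 4: stable.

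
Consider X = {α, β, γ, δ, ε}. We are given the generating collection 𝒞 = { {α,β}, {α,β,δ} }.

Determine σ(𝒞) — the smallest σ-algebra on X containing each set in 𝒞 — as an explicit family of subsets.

Begin from { {}, {α,β}, {α,β,δ}, X } (that is, 𝒞 plus ∅ and X).
Step 1 (2 new):
  {γ,ε}  = X∖{α,β,δ}
  {γ,δ,ε}  = X∖{α,β}
  [6 total]
Step 2: 1 new —
  {α,β,γ,ε}  = {α,β} ∪ {γ,ε}
  [7 total]
Step 3 (1 new):
  {δ}  = X∖{α,β,γ,ε}
  [8 total]
After Step 4 the family is unchanged; done.

|σ(𝒞)| = 8.  σ(𝒞) = { {}, {δ}, {α,β}, {γ,ε}, {α,β,δ}, {γ,δ,ε}, {α,β,γ,ε}, X }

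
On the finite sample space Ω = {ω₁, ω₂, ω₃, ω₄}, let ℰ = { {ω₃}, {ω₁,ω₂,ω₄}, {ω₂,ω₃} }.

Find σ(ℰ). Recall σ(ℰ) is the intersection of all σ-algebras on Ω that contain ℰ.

Seed the family with ℰ together with ∅ and Ω: { ∅, {ω₃}, {ω₂,ω₃}, {ω₁,ω₂,ω₄}, Ω }.
Pass 1 adds 1:
  {ω₁,ω₄}  = {ω₂,ω₃}ᶜ
Pass 2 adds 1:
  {ω₁,ω₃,ω₄}  = {ω₃} ∪ {ω₁,ω₄}
Pass 3: +1 →
  {ω₂}  = {ω₁,ω₃,ω₄}ᶜ
Pass 4: closed — nothing new.

Therefore σ(ℰ) = { ∅, {ω₂}, {ω₃}, {ω₁,ω₄}, {ω₂,ω₃}, {ω₁,ω₂,ω₄}, {ω₁,ω₃,ω₄}, Ω } (|σ(ℰ)| = 8).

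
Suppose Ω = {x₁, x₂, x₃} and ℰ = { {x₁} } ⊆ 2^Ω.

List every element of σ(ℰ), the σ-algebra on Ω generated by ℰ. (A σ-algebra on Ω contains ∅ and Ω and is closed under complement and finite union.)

Initial family (3 sets): { {}, {x₁}, Ω }.
Pass 1: +1 →
  {x₂,x₃}  = ᶜ of {x₁}
  [4 total]
Pass 2: closed — nothing new.

|σ(ℰ)| = 4.  σ(ℰ) = { {}, {x₁}, {x₂,x₃}, Ω }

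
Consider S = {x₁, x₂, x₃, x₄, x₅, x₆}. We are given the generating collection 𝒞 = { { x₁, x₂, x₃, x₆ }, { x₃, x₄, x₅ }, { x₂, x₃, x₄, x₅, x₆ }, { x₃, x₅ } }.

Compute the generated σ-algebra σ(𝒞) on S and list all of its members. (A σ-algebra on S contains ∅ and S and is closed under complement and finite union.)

Seed the family with 𝒞 together with ∅ and S: { ∅, { x₃, x₅ }, { x₃, x₄, x₅ }, { x₁, x₂, x₃, x₆ }, { x₂, x₃, x₄, x₅, x₆ }, S }.
Iteration 1: +5 →
  { x₁ }  = complement { x₂, x₃, x₄, x₅, x₆ }
  { x₄, x₅ }  = complement { x₁, x₂, x₃, x₆ }
  { x₁, x₂, x₆ }  = complement { x₃, x₄, x₅ }
  { x₁, x₂, x₄, x₆ }  = complement { x₃, x₅ }
  { x₁, x₂, x₃, x₅, x₆ }  = { x₃, x₅ } ∪ { x₁, x₂, x₃, x₆ }
Iteration 2: 6 new —
  { x₄ }  = complement { x₁, x₂, x₃, x₅, x₆ }
  { x₁, x₃, x₅ }  = { x₃, x₅ } ∪ { x₁ }
  { x₁, x₄, x₅ }  = { x₄, x₅ } ∪ { x₁ }
  { x₁, x₃, x₄, x₅ }  = { x₃, x₄, x₅ } ∪ { x₁ }
  { x₁, x₂, x₃, x₄, x₆ }  = { x₁, x₂, x₄, x₆ } ∪ { x₁, x₂, x₃, x₆ }
  { x₁, x₂, x₄, x₅, x₆ }  = { x₁, x₂, x₄, x₆ } ∪ { x₄, x₅ }
Iteration 3: +6 →
  { x₃ }  = complement { x₁, x₂, x₄, x₅, x₆ }
  { x₅ }  = complement { x₁, x₂, x₃, x₄, x₆ }
  { x₁, x₄ }  = { x₁ } ∪ { x₄ }
  { x₂, x₆ }  = complement { x₁, x₃, x₄, x₅ }
  { x₂, x₃, x₆ }  = complement { x₁, x₄, x₅ }
  { x₂, x₄, x₆ }  = complement { x₁, x₃, x₅ }
Iteration 4 (9 new):
  { x₁, x₃ }  = { x₃ } ∪ { x₁ }
  { x₁, x₅ }  = { x₅ } ∪ { x₁ }
  { x₃, x₄ }  = { x₃ } ∪ { x₄ }
  { x₁, x₃, x₄ }  = { x₃ } ∪ { x₁, x₄ }
  { x₂, x₅, x₆ }  = { x₂, x₆ } ∪ { x₅ }
  { x₁, x₂, x₅, x₆ }  = { x₅ } ∪ { x₁, x₂, x₆ }
  { x₂, x₃, x₄, x₆ }  = { x₂, x₄, x₆ } ∪ { x₂, x₃, x₆ }
  { x₂, x₃, x₅, x₆ }  = complement { x₁, x₄ }
  { x₂, x₄, x₅, x₆ }  = { x₂, x₄, x₆ } ∪ { x₅ }
Iteration 5: already closed under ᶜ and ∪.

Hence σ(𝒞) has 32 members: { ∅, { x₁ }, { x₃ }, { x₄ }, { x₅ }, { x₁, x₃ }, { x₁, x₄ }, { x₁, x₅ }, { x₂, x₆ }, { x₃, x₄ }, { x₃, x₅ }, { x₄, x₅ }, { x₁, x₂, x₆ }, { x₁, x₃, x₄ }, { x₁, x₃, x₅ }, { x₁, x₄, x₅ }, { x₂, x₃, x₆ }, { x₂, x₄, x₆ }, { x₂, x₅, x₆ }, { x₃, x₄, x₅ }, { x₁, x₂, x₃, x₆ }, { x₁, x₂, x₄, x₆ }, { x₁, x₂, x₅, x₆ }, { x₁, x₃, x₄, x₅ }, { x₂, x₃, x₄, x₆ }, { x₂, x₃, x₅, x₆ }, { x₂, x₄, x₅, x₆ }, { x₁, x₂, x₃, x₄, x₆ }, { x₁, x₂, x₃, x₅, x₆ }, { x₁, x₂, x₄, x₅, x₆ }, { x₂, x₃, x₄, x₅, x₆ }, S }.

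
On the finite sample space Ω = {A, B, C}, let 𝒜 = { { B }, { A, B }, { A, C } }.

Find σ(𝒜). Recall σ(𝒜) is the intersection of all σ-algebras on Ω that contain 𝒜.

Start: 𝒜 ∪ {∅, Ω} = { ∅, { B }, { A, B }, { A, C }, Ω }.
Step 1: +1 →
  { C }  = Ω∖{ A, B }
  [6 total]
Step 2: 1 new —
  { B, C }  = { C } ∪ { B }
  [7 total]
Step 3: 1 new —
  { A }  = Ω∖{ B, C }
  [8 total]
Step 4 adds nothing — fixpoint reached.

Therefore σ(𝒜) = { ∅, { A }, { B }, { C }, { A, B }, { A, C }, { B, C }, Ω } (|σ(𝒜)| = 8).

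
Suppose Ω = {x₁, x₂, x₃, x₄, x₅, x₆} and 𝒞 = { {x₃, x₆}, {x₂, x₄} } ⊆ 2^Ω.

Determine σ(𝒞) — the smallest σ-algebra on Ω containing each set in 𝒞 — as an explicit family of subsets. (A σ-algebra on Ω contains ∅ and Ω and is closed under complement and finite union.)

σ(𝒞) (8 sets): { {}, {x₁, x₅}, {x₂, x₄}, {x₃, x₆}, {x₁, x₂, x₄, x₅}, {x₁, x₃, x₅, x₆}, {x₂, x₃, x₄, x₆}, Ω }

Derivation:
Take S₀ = 𝒞 ∪ {∅, Ω} = { {}, {x₂, x₄}, {x₃, x₆}, Ω }.
Pass 1 adds 3:
  {x₁, x₂, x₄, x₅}  = complement {x₃, x₆}
  {x₁, x₃, x₅, x₆}  = complement {x₂, x₄}
  {x₂, x₃, x₄, x₆}  = {x₃, x₆} ∪ {x₂, x₄}
  — 7 sets.
Pass 2 adds 1:
  {x₁, x₅}  = complement {x₂, x₃, x₄, x₆}
  — 8 sets.
After Pass 3 the family is unchanged; done.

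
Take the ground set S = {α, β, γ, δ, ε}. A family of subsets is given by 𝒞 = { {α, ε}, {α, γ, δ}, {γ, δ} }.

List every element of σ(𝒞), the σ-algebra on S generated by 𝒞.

Begin from { {}, {α, ε}, {γ, δ}, {α, γ, δ}, S } (that is, 𝒞 plus ∅ and S).
Pass 1: 4 new —
  {β, ε}  = {α, γ, δ}ᶜ
  {α, β, ε}  = {γ, δ}ᶜ
  {β, γ, δ}  = {α, ε}ᶜ
  {α, γ, δ, ε}  = {α, γ, δ} ∪ {α, ε}
  (now 9)
Pass 2. New:
  {β}  = {α, γ, δ, ε}ᶜ
  {α, β, γ, δ}  = {α, γ, δ} ∪ {β, γ, δ}
  {β, γ, δ, ε}  = {β, ε} ∪ {γ, δ}
  (now 12)
Pass 3 adds 2:
  {α}  = {β, γ, δ, ε}ᶜ
  {ε}  = {α, β, γ, δ}ᶜ
  (now 14)
Pass 4 (2 new):
  {α, β}  = {β} ∪ {α}
  {γ, δ, ε}  = {γ, δ} ∪ {ε}
  (now 16)
Pass 5: stable.

σ(𝒞) = { {}, {α}, {β}, {ε}, {α, β}, {α, ε}, {β, ε}, {γ, δ}, {α, β, ε}, {α, γ, δ}, {β, γ, δ}, {γ, δ, ε}, {α, β, γ, δ}, {α, γ, δ, ε}, {β, γ, δ, ε}, S }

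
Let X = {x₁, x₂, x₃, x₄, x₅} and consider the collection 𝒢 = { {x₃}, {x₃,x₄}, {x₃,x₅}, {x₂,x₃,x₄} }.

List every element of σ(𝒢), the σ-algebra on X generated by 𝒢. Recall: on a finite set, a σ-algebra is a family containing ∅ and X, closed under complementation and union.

σ(𝒢) (32 sets): { ∅, {x₁}, {x₂}, {x₃}, {x₄}, {x₅}, {x₁,x₂}, {x₁,x₃}, {x₁,x₄}, {x₁,x₅}, {x₂,x₃}, {x₂,x₄}, {x₂,x₅}, {x₃,x₄}, {x₃,x₅}, {x₄,x₅}, {x₁,x₂,x₃}, {x₁,x₂,x₄}, {x₁,x₂,x₅}, {x₁,x₃,x₄}, {x₁,x₃,x₅}, {x₁,x₄,x₅}, {x₂,x₃,x₄}, {x₂,x₃,x₅}, {x₂,x₄,x₅}, {x₃,x₄,x₅}, {x₁,x₂,x₃,x₄}, {x₁,x₂,x₃,x₅}, {x₁,x₂,x₄,x₅}, {x₁,x₃,x₄,x₅}, {x₂,x₃,x₄,x₅}, X }

Check:
Initial family (6 sets): { ∅, {x₃}, {x₃,x₄}, {x₃,x₅}, {x₂,x₃,x₄}, X }.
Step 1: 6 new —
  {x₁,x₅}  = ᶜ of {x₂,x₃,x₄}
  {x₁,x₂,x₄}  = ᶜ of {x₃,x₅}
  {x₁,x₂,x₅}  = ᶜ of {x₃,x₄}
  {x₃,x₄,x₅}  = {x₃,x₄} ∪ {x₃,x₅}
  {x₁,x₂,x₄,x₅}  = ᶜ of {x₃}
  {x₂,x₃,x₄,x₅}  = {x₂,x₃,x₄} ∪ {x₃,x₅}
  (now 12)
Step 2: 6 new —
  {x₁}  = ᶜ of {x₂,x₃,x₄,x₅}
  {x₁,x₂}  = ᶜ of {x₃,x₄,x₅}
  {x₁,x₃,x₅}  = {x₃} ∪ {x₁,x₅}
  {x₁,x₂,x₃,x₄}  = {x₃,x₄} ∪ {x₁,x₂,x₄}
  {x₁,x₂,x₃,x₅}  = {x₃} ∪ {x₁,x₂,x₅}
  {x₁,x₃,x₄,x₅}  = {x₃,x₄,x₅} ∪ {x₁,x₅}
  (now 18)
Step 3: 7 new —
  {x₂}  = ᶜ of {x₁,x₃,x₄,x₅}
  {x₄}  = ᶜ of {x₁,x₂,x₃,x₅}
  {x₅}  = ᶜ of {x₁,x₂,x₃,x₄}
  {x₁,x₃}  = {x₃} ∪ {x₁}
  {x₂,x₄}  = ᶜ of {x₁,x₃,x₅}
  {x₁,x₂,x₃}  = {x₃} ∪ {x₁,x₂}
  {x₁,x₃,x₄}  = {x₃,x₄} ∪ {x₁}
  (now 25)
Step 4. New:
  {x₁,x₄}  = {x₄} ∪ {x₁}
  {x₂,x₃}  = {x₂} ∪ {x₃}
  {x₂,x₅}  = ᶜ of {x₁,x₃,x₄}
  {x₄,x₅}  = ᶜ of {x₁,x₂,x₃}
  {x₁,x₄,x₅}  = {x₁,x₅} ∪ {x₄}
  {x₂,x₃,x₅}  = {x₂} ∪ {x₃,x₅}
  {x₂,x₄,x₅}  = ᶜ of {x₁,x₃}
  (now 32)
Step 5: stable.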